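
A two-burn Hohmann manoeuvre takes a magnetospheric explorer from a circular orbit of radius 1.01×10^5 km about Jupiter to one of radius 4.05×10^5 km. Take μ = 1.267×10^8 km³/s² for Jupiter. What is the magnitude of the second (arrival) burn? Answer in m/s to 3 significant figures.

Δv₂ = 6510 m/s

Transfer-ellipse semi-major axis a_t = (r₁ + r₂)/2 = (1.010×10^5 + 4.050×10^5)/2 = 2.530×10^5 km.
On the circular orbit at r = 4.050×10^5 km, v_c = √(μ/r) = 17.687 km/s.
Vis-viva on the transfer ellipse at r = 4.050×10^5 km gives v_t = √[μ(2/r − 1/a_t)] = 11.175 km/s.
Δv₂ = |v_t − v_c| = |11.175 − 17.687| = 6.512 km/s.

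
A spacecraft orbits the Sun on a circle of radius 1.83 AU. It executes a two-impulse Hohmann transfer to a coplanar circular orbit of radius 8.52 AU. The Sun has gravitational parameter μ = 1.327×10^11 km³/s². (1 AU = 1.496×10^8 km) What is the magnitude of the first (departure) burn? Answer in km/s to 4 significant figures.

In km: r₁ = 1.83 × 1.496×10^8 = 2.73768×10^8 km; r₂ = 8.52 × 1.496×10^8 = 1.274592×10^9 km.
Semi-major axis of the transfer orbit: a_t = (2.73768×10^8 + 1.274592×10^9)/2 = 7.7418×10^8 km.
Circular speed at r = 2.73768×10^8 km: v_c = √(μ/r) = 22.016 km/s.
Transfer-orbit speed at the same r (vis-viva, a = a_t): v_t = √[μ(2/r − 1/a_t)] = 28.249 km/s.
Δv₁ = |v_t − v_c| = |28.249 − 22.016| = 6.233 km/s.

Δv₁ = 6.233 km/s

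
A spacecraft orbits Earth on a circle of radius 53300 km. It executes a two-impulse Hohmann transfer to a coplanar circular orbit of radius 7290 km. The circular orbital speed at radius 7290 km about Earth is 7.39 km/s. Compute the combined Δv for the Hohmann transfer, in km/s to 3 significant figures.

Δv = 3.80 km/s

From the circular-orbit relation v² = μ/r at r = 7290 km: μ = v²r = (7.39)² × 7290 = 3.98122×10^5 km³/s².
Transfer-ellipse semi-major axis a_t = (r₁ + r₂)/2 = (53300 + 7290)/2 = 30295 km.
At r₁ the circular-orbit speed is v₁ = √(μ/r₁) = 2.73303 km/s.
On the transfer ellipse at r₁, vis-viva equation gives v_a = √[μ(2/r₁ − 1/a_t)] = 1.34067 km/s.
First burn Δv₁ = |v_a − v₁| = 1.3924 km/s.
At r₂, v₂ = √(μ/r₂) = 7.3900 km/s.
Transfer-orbit speed at r₂: v_p = √[μ(2/r₂ − 1/a_t)] = 9.8022 km/s.
Second burn Δv₂ = |v₂ − v_p| = 2.4122 km/s.
Δv = Δv₁ + Δv₂ = 1.3924 + 2.4122 = 3.805 km/s.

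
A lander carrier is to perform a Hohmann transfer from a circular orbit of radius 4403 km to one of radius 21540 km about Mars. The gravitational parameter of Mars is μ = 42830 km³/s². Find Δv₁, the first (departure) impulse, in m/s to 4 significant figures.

Δv₁ = 900.2 m/s

Semi-major axis of the transfer orbit: a_t = (4403 + 21540)/2 = 12971.5 km.
Circular speed at r = 4403 km: v_c = √(μ/r) = 3.1189 km/s.
Transfer-orbit speed at the same r (vis-viva, a = a_t): v_t = √[μ(2/r − 1/a_t)] = 4.0191 km/s.
Δv₁ = |v_t − v_c| = |4.0191 − 3.1189| = 0.9002 km/s.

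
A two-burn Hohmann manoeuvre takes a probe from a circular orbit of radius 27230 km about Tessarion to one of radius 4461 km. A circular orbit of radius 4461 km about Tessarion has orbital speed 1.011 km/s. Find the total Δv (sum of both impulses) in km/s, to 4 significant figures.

Δv = 0.5064 km/s

From the circular-orbit relation v² = μ/r at r = 4461 km: μ = v²r = (1.011)² × 4461 = 4559.68 km³/s².
Semi-major axis of the transfer orbit: a_t = (27230 + 4461)/2 = 15845.5 km.
Circular speed at r₁: v₁ = √(μ/r₁) = √(4559.68/27230) = 0.4092 km/s.
On the transfer ellipse at r₁, vis-viva equation gives v_a = √[μ(2/r₁ − 1/a_t)] = 0.2171 km/s.
First burn Δv₁ = |v_a − v₁| = 0.1921 km/s.
Circular speed at r₂: v₂ = √(μ/r₂) = 1.0110 km/s.
Transfer-orbit speed at r₂: v_p = √[μ(2/r₂ − 1/a_t)] = 1.3253 km/s.
Second burn Δv₂ = |v₂ − v_p| = 0.3143 km/s.
Δv = Δv₁ + Δv₂ = 0.1921 + 0.3143 = 0.5064 km/s.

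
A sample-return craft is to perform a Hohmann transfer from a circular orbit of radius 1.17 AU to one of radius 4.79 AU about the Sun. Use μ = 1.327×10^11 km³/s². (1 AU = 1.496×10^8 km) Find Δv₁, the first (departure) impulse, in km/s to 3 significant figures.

Δv₁ = 7.37 km/s

In km: r₁ = 1.17 × 1.496×10^8 = 1.75032×10^8 km; r₂ = 4.79 × 1.496×10^8 = 7.16584×10^8 km.
The Hohmann ellipse has a_t = (r₁ + r₂)/2 = 4.45808×10^8 km.
On the circular orbit at r = 1.75032×10^8 km, v_c = √(μ/r) = 27.5345 km/s.
Vis-viva on the transfer ellipse at r = 1.75032×10^8 km gives v_t = √[μ(2/r − 1/a_t)] = 34.9089 km/s.
Δv₁ = |v_t − v_c| = |34.9089 − 27.5345| = 7.374 km/s.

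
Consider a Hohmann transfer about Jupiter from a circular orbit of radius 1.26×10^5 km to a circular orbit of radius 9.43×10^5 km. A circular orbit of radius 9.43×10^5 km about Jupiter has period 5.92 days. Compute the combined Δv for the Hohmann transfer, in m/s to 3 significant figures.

Δv = 16400 m/s

From Kepler's third law T² = 4π²r³/μ at r = 9.43×10^5 km, T = 5.92 days = 5.92 × 86400 s = 5.11488×10^5 s: μ = 4π²r³/T² = 1.26539×10^8 km³/s².
Transfer-ellipse semi-major axis a_t = (r₁ + r₂)/2 = (1.260×10^5 + 9.430×10^5)/2 = 5.345×10^5 km.
At r₁ the circular-orbit speed is v₁ = √(μ/r₁) = 31.69 km/s.
On the transfer ellipse at r₁, vis-viva gives v_p = √[μ(2/r₁ − 1/a_t)] = 42.09 km/s.
First burn Δv₁ = |v_p − v₁| = 10.40 km/s.
At r₂, v₂ = √(μ/r₂) = 11.584 km/s.
Transfer-orbit speed at r₂: v_a = √[μ(2/r₂ − 1/a_t)] = 5.6243 km/s.
Second burn Δv₂ = |v₂ − v_a| = 5.960 km/s.
Total Δv = Δv₁ + Δv₂ = 16.36 km/s.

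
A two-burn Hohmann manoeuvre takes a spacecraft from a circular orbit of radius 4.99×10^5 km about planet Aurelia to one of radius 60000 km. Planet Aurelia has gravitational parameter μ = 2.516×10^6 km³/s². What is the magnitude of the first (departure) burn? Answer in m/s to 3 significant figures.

Δv₁ = 1210 m/s

Semi-major axis of the transfer orbit: a_t = (4.990×10^5 + 60000)/2 = 2.795×10^5 km.
On the circular orbit at r = 4.990×10^5 km, v_c = √(μ/r) = 2.245 km/s.
Transfer-orbit speed at the same r (vis-viva, a = a_t): v_t = √[μ(2/r − 1/a_t)] = 1.040 km/s.
Δv₁ = |v_t − v_c| = |1.040 − 2.245| = 1.205 km/s.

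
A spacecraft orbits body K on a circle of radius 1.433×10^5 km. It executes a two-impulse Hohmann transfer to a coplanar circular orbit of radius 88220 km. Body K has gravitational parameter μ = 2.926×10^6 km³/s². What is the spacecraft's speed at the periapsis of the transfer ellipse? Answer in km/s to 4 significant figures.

Semi-major axis of the transfer orbit: a_t = (1.433×10^5 + 88220)/2 = 1.1576×10^5 km.
The periapsis of the transfer ellipse is at r = 88220 km.
Vis-viva: v = √[μ(2/r − 1/a_t)] = √[2.926×10^6 × (2/88220 − 1/1.1576×10^5)] = 6.408 km/s.

v = 6.408 km/s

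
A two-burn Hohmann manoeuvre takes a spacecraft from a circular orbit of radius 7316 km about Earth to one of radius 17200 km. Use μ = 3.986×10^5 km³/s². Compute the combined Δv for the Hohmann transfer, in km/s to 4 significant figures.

Semi-major axis of the transfer orbit: a_t = (7316 + 17200)/2 = 12258 km.
At r₁ the circular-orbit speed is v₁ = √(μ/r₁) = 7.3813 km/s.
On the transfer ellipse at r₁, v² = μ(2/r − 1/a) gives v_p = √[μ(2/r₁ − 1/a_t)] = 8.7435 km/s.
First burn Δv₁ = |v_p − v₁| = 1.362 km/s.
Circular speed at r₂: v₂ = √(μ/r₂) = 4.814 km/s.
Transfer-orbit speed at r₂: v_a = √[μ(2/r₂ − 1/a_t)] = 3.719 km/s.
Second burn Δv₂ = |v₂ − v_a| = 1.095 km/s.
Δv = Δv₁ + Δv₂ = 1.362 + 1.095 = 2.457 km/s.

Δv = 2.457 km/s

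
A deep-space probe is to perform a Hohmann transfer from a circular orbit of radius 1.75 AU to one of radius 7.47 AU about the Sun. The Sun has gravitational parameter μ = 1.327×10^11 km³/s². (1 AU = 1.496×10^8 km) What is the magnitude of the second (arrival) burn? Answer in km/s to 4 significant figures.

In km: r₁ = 1.75 × 1.496×10^8 = 2.618×10^8 km; r₂ = 7.47 × 1.496×10^8 = 1.117512×10^9 km.
Semi-major axis of the transfer orbit: a_t = (2.618×10^8 + 1.117512×10^9)/2 = 6.89656×10^8 km.
On the circular orbit at r = 1.117512×10^9 km, v_c = √(μ/r) = 10.897 km/s.
Transfer-orbit speed at the same r (vis-viva, a = a_t): v_t = √[μ(2/r − 1/a_t)] = 6.7139 km/s.
Δv₂ = |v_t − v_c| = |6.7139 − 10.897| = 4.183 km/s.

Δv₂ = 4.183 km/s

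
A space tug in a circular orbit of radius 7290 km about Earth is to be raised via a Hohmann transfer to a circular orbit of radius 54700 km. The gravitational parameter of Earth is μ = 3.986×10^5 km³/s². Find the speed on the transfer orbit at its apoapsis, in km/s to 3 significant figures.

Transfer-ellipse semi-major axis a_t = (r₁ + r₂)/2 = (7290 + 54700)/2 = 30995 km.
The apoapsis of the transfer ellipse is at r = 54700 km.
From the vis-viva equation, v = √[μ(2/r − 1/a_t)] = 1.309 km/s.

v = 1.31 km/s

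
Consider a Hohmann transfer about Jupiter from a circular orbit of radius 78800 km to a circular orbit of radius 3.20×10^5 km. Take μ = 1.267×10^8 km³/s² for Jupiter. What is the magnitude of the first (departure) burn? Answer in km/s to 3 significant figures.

Semi-major axis of the transfer orbit: a_t = (78800 + 3.200×10^5)/2 = 1.994×10^5 km.
On the circular orbit at r = 78800 km, v_c = √(μ/r) = 40.10 km/s.
Vis-viva on the transfer ellipse at r = 78800 km gives v_t = √[μ(2/r − 1/a_t)] = 50.80 km/s.
Δv₁ = |v_t − v_c| = |50.80 − 40.10| = 10.70 km/s.

Δv₁ = 10.7 km/s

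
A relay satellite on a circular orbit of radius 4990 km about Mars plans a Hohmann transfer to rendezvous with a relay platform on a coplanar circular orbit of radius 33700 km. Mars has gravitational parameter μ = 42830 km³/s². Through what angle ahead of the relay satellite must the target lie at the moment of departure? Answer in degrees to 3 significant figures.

φ = 102°

Semi-major axis of the transfer orbit: a_t = (4990 + 33700)/2 = 19345 km.
The half-period of the transfer ellipse is t = π√(a_t³/μ) = 40844.1 s.
The target's mean motion on its circular orbit is ω₂ = √(μ/r₂³) = 3.34525×10^-5 rad/s.
Angle swept by the target during transfer: ω₂·t = 1.36634 rad = 78.29°.
The relay satellite traverses 180° on the transfer ellipse, so the target must lead by 180° − 78.29° = 102°.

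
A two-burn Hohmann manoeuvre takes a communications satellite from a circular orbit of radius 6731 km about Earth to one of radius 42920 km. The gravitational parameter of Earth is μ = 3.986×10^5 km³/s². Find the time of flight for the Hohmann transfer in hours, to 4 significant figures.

Transfer-ellipse semi-major axis a_t = (r₁ + r₂)/2 = (6731 + 42920)/2 = 24825.5 km.
Half the transfer-orbit period gives t = π√(a_t³/μ) = 19464 s.
Converting: 19464 s ÷ 3600 s/hour = 5.407 hours.

t = 5.407 hours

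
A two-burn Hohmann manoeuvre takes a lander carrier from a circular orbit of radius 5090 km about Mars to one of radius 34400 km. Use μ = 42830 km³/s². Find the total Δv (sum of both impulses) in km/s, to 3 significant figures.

The Hohmann ellipse has a_t = (r₁ + r₂)/2 = 19745 km.
At r₁ the circular-orbit speed is v₁ = √(μ/r₁) = 2.901 km/s.
On the transfer ellipse at r₁, vis-viva gives v_p = √[μ(2/r₁ − 1/a_t)] = 3.829 km/s.
First burn Δv₁ = |v_p − v₁| = 0.9280 km/s.
Circular speed at r₂: v₂ = √(μ/r₂) = 1.1158 km/s.
Transfer-orbit speed at r₂: v_a = √[μ(2/r₂ − 1/a_t)] = 0.56653 km/s.
Second burn Δv₂ = |v₂ − v_a| = 0.5493 km/s.
Total Δv = Δv₁ + Δv₂ = 1.477 km/s.

Δv = 1.48 km/s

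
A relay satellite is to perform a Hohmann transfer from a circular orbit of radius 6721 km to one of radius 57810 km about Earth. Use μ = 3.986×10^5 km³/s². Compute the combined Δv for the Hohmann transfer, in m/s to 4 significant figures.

The Hohmann ellipse has a_t = (r₁ + r₂)/2 = 32265.5 km.
At r₁ the circular-orbit speed is v₁ = √(μ/r₁) = 7.701081 km/s.
Transfer-orbit speed at r₁ (vis-viva equation): v_p = √[μ(2/r₁ − 1/a_t)] = 10.30823 km/s.
First burn Δv₁ = |v_p − v₁| = 2.60715 km/s.
At r₂, v₂ = √(μ/r₂) = 2.6258 km/s.
Transfer-orbit speed at r₂: v_a = √[μ(2/r₂ − 1/a_t)] = 1.1984 km/s.
Second burn Δv₂ = |v₂ − v_a| = 1.42740 km/s.
Total Δv = Δv₁ + Δv₂ = 4.035 km/s.

Δv = 4035 m/s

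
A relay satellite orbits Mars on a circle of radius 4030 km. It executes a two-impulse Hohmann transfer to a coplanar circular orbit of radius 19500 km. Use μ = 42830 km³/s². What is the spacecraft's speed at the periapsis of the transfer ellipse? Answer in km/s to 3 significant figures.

The Hohmann ellipse has a_t = (r₁ + r₂)/2 = 11765 km.
At periapsis, r = 4030 km.
From the vis-viva equation, v = √[μ(2/r − 1/a_t)] = 4.197 km/s.

v = 4.20 km/s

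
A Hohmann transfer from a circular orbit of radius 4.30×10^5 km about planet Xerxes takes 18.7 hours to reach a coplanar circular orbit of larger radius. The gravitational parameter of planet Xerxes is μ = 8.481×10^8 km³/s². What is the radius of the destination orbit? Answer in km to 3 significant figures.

r₂ = 1.03×10^6 km

Transfer time t = 18.7 hours = 67320 s, and t = π√(a_t³/μ).
So a_t = (μ t²/π²)^(1/3) = (8.481×10^8 × (67320)² / π²)^(1/3) = 7.3026×10^5 km.
Since a_t = (r₁ + r₂)/2, r₂ = 2a_t − r₁ = 2×7.3026×10^5 − 4.300×10^5 = 1.03052×10^6 km.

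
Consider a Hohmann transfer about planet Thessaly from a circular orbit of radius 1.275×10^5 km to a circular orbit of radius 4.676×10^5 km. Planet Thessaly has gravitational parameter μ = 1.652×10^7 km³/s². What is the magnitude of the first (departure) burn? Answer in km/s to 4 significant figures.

Transfer-ellipse semi-major axis a_t = (r₁ + r₂)/2 = (1.275×10^5 + 4.676×10^5)/2 = 2.9755×10^5 km.
On the circular orbit at r = 1.275×10^5 km, v_c = √(μ/r) = 11.3828 km/s.
Vis-viva on the transfer ellipse at r = 1.275×10^5 km gives v_t = √[μ(2/r − 1/a_t)] = 14.2694 km/s.
Δv₁ = |v_t − v_c| = |14.2694 − 11.3828| = 2.887 km/s.

Δv₁ = 2.887 km/s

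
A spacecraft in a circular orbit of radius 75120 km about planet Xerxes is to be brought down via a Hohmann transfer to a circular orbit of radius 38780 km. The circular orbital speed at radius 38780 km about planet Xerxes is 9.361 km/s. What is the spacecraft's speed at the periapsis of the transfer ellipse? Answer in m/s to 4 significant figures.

From the circular-orbit relation v² = μ/r at r = 38780 km: μ = v²r = (9.361)² × 38780 = 3.39823×10^6 km³/s².
Semi-major axis of the transfer orbit: a_t = (75120 + 38780)/2 = 56950 km.
The periapsis of the transfer ellipse is at r = 38780 km.
From the vis-viva equation, v = √[μ(2/r − 1/a_t)] = 10.75 km/s.

v = 10750 m/s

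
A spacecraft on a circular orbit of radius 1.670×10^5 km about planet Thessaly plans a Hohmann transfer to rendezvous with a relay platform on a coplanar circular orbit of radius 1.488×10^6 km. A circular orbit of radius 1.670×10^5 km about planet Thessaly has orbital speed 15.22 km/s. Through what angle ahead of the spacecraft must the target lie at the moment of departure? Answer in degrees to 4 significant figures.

From the circular-orbit relation v² = μ/r at r = 1.670×10^5 km: μ = v²r = (15.22)² × 1.670×10^5 = 3.86853×10^7 km³/s².
Transfer-ellipse semi-major axis a_t = (r₁ + r₂)/2 = (1.670×10^5 + 1.488×10^6)/2 = 8.275×10^5 km.
The half-period of the transfer ellipse is t = π√(a_t³/μ) = 3.80215×10^5 s.
Target angular speed ω₂ = √(μ/r₂³) = 3.42664×10^-6 rad/s.
Angle swept by the target during transfer: ω₂·t = 1.30286 rad = 74.648°.
The spacecraft traverses 180° on the transfer ellipse, so the target must lead by 180° − 74.648° = 105.4°.

φ = 105.4°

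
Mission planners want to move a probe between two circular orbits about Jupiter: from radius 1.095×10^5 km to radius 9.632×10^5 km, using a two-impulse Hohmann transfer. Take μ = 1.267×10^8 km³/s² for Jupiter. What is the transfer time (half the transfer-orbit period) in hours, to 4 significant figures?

Semi-major axis of the transfer orbit: a_t = (1.095×10^5 + 9.632×10^5)/2 = 5.3635×10^5 km.
By Kepler's third law the transfer-orbit period is T = 2π√(a_t³/μ), so t = T/2 = 1.0963×10^5 s.
Converting: 1.0963×10^5 s ÷ 3600 s/hour = 30.45 hours.

t = 30.45 hours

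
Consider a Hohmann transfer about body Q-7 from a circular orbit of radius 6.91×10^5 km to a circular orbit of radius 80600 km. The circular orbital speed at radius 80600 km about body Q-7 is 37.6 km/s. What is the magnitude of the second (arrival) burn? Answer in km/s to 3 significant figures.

From the circular-orbit relation v² = μ/r at r = 80600 km: μ = v²r = (37.6)² × 80600 = 1.13949×10^8 km³/s².
Transfer-ellipse semi-major axis a_t = (r₁ + r₂)/2 = (6.910×10^5 + 80600)/2 = 3.858×10^5 km.
Circular speed at r = 80600 km: v_c = √(μ/r) = 37.60 km/s.
Vis-viva on the transfer ellipse at r = 80600 km gives v_t = √[μ(2/r − 1/a_t)] = 50.32 km/s.
Δv₂ = |v_t − v_c| = |50.32 − 37.60| = 12.72 km/s.

Δv₂ = 12.7 km/s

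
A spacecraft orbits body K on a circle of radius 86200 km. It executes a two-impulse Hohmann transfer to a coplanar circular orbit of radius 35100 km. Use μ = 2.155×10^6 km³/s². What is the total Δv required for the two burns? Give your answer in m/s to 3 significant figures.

Semi-major axis of the transfer orbit: a_t = (86200 + 35100)/2 = 60650 km.
At r₁ the circular-orbit speed is v₁ = √(μ/r₁) = 5.000 km/s.
Transfer-orbit speed at r₁ (vis-viva): v_a = √[μ(2/r₁ − 1/a_t)] = 3.804 km/s.
First burn Δv₁ = |v_a − v₁| = 1.196 km/s.
At r₂, v₂ = √(μ/r₂) = 7.8356 km/s.
Transfer-orbit speed at r₂: v_p = √[μ(2/r₂ − 1/a_t)] = 9.3413 km/s.
Second burn Δv₂ = |v₂ − v_p| = 1.506 km/s.
Δv = Δv₁ + Δv₂ = 1.196 + 1.506 = 2.702 km/s.

Δv = 2700 m/s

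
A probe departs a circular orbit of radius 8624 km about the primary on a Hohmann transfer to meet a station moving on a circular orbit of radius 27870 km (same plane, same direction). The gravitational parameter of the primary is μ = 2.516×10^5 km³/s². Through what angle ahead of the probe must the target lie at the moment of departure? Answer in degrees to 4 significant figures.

φ = 84.64°

Semi-major axis of the transfer orbit: a_t = (8624 + 27870)/2 = 18247 km.
The half-period of the transfer ellipse is t = π√(a_t³/μ) = 15437.7 s.
Target angular speed ω₂ = √(μ/r₂³) = 1.07808×10^-4 rad/s.
Angle swept by the target during transfer: ω₂·t = 1.6643 rad = 95.36°.
Arrival is 180° from departure on the ellipse, so φ = 180° − 95.36° = 84.64°.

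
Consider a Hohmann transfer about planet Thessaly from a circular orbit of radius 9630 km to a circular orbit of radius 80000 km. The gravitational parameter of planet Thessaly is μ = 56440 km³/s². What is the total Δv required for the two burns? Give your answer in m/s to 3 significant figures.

Transfer-ellipse semi-major axis a_t = (r₁ + r₂)/2 = (9630 + 80000)/2 = 44815 km.
At r₁ the circular-orbit speed is v₁ = √(μ/r₁) = 2.4209 km/s.
Transfer-orbit speed at r₁ (vis-viva equation): v_p = √[μ(2/r₁ − 1/a_t)] = 3.2345 km/s.
First burn Δv₁ = |v_p − v₁| = 0.8136 km/s.
Circular speed at r₂: v₂ = √(μ/r₂) = 0.83994 km/s.
Transfer-orbit speed at r₂: v_a = √[μ(2/r₂ − 1/a_t)] = 0.38936 km/s.
Second burn Δv₂ = |v₂ − v_a| = 0.4506 km/s.
Total Δv = Δv₁ + Δv₂ = 1.264 km/s.

Δv = 1260 m/s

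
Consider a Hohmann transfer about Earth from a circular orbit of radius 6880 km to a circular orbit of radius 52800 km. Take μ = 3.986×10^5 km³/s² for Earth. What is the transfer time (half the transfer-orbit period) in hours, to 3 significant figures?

t = 7.12 hours

The Hohmann ellipse has a_t = (r₁ + r₂)/2 = 29840 km.
Half the transfer-orbit period gives t = π√(a_t³/μ) = 25649.5 s.
Converting: 25649.5 s ÷ 3600 s/hour = 7.12 hours.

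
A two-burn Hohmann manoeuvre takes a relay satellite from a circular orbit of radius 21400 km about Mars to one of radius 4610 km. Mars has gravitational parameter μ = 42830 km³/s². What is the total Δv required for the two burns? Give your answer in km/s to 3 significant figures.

Transfer-ellipse semi-major axis a_t = (r₁ + r₂)/2 = (21400 + 4610)/2 = 13005 km.
Circular speed at r₁: v₁ = √(μ/r₁) = √(42830/21400) = 1.4147 km/s.
Transfer-orbit speed at r₁ (vis-viva equation): v_a = √[μ(2/r₁ − 1/a_t)] = 0.84229 km/s.
First burn Δv₁ = |v_a − v₁| = 0.5724 km/s.
Circular speed at r₂: v₂ = √(μ/r₂) = 3.0481 km/s.
Transfer-orbit speed at r₂: v_p = √[μ(2/r₂ − 1/a_t)] = 3.9100 km/s.
Second burn Δv₂ = |v₂ − v_p| = 0.8619 km/s.
Δv = Δv₁ + Δv₂ = 0.5724 + 0.8619 = 1.434 km/s.

Δv = 1.43 km/s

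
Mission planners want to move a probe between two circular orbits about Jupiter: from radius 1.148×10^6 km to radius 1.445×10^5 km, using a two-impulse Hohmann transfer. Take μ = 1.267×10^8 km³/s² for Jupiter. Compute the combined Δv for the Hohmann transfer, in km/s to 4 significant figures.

The Hohmann ellipse has a_t = (r₁ + r₂)/2 = 6.4625×10^5 km.
At r₁ the circular-orbit speed is v₁ = √(μ/r₁) = 10.506 km/s.
Transfer-orbit speed at r₁ (v² = μ(2/r − 1/a)): v_a = √[μ(2/r₁ − 1/a_t)] = 4.9677 km/s.
First burn Δv₁ = |v_a − v₁| = 5.538 km/s.
Circular speed at r₂: v₂ = √(μ/r₂) = 29.611 km/s.
Transfer-orbit speed at r₂: v_p = √[μ(2/r₂ − 1/a_t)] = 39.466 km/s.
Second burn Δv₂ = |v₂ − v_p| = 9.855 km/s.
Δv = Δv₁ + Δv₂ = 5.538 + 9.855 = 15.39 km/s.

Δv = 15.39 km/s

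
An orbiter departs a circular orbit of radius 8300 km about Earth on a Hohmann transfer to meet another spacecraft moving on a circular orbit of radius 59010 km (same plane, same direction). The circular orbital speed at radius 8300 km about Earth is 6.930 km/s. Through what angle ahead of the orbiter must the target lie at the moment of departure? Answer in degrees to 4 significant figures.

From the circular-orbit relation v² = μ/r at r = 8300 km: μ = v²r = (6.930)² × 8300 = 3.98607×10^5 km³/s².
Semi-major axis of the transfer orbit: a_t = (8300 + 59010)/2 = 33655 km.
The half-period of the transfer ellipse is t = π√(a_t³/μ) = 30722 s.
Target angular speed ω₂ = √(μ/r₂³) = 4.4044×10^-5 rad/s.
Angle swept by the target during transfer: ω₂·t = 1.3531 rad = 77.53°.
Arrival is 180° from departure on the ellipse, so φ = 180° − 77.53° = 102.5°.

φ = 102.5°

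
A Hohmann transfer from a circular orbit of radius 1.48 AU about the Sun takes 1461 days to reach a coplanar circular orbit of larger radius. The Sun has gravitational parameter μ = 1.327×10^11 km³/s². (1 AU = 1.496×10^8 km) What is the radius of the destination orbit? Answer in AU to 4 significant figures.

In km: r₁ = 1.48 × 1.496×10^8 = 2.21408×10^8 km.
Transfer time t = 1461 days = 1.262304×10^8 s, and t = π√(a_t³/μ).
So a_t = (μ t²/π²)^(1/3) = (1.327×10^11 × (1.262304×10^8)² / π²)^(1/3) = 5.9837×10^8 km.
Since a_t = (r₁ + r₂)/2, r₂ = 2a_t − r₁ = 2×5.9837×10^8 − 2.21408×10^8 = 9.75332×10^8 km.
In AU: r₂ = 9.75332×10^8 / 1.496×10^8 = 6.520 AU.

r₂ = 6.520 AU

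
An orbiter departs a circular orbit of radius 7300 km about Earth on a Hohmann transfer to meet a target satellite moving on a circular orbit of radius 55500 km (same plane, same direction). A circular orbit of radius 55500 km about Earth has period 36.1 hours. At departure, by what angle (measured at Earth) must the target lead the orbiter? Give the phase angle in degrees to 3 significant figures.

From Kepler's third law T² = 4π²r³/μ at r = 55500 km, T = 36.1 hours = 36.1 × 3600 s = 1.2996×10^5 s: μ = 4π²r³/T² = 3.99594×10^5 km³/s².
Transfer-ellipse semi-major axis a_t = (r₁ + r₂)/2 = (7300 + 55500)/2 = 31400 km.
Transfer time t = π√(a_t³/μ) = 27650 s.
The target's mean motion on its circular orbit is ω₂ = √(μ/r₂³) = 4.835×10^-5 rad/s.
Angle swept by the target during transfer: ω₂·t = 1.337 rad = 76.60°.
Arrival is 180° from departure on the ellipse, so φ = 180° − 76.60° = 103°.

φ = 103°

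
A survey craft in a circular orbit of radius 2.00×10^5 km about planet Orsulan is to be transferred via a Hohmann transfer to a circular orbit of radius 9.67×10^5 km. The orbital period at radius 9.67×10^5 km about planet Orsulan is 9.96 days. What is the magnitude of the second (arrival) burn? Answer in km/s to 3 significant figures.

Δv₂ = 2.93 km/s

From Kepler's third law T² = 4π²r³/μ at r = 9.67×10^5 km, T = 9.96 days = 9.96 × 86400 s = 8.60544×10^5 s: μ = 4π²r³/T² = 4.82051×10^7 km³/s².
Semi-major axis of the transfer orbit: a_t = (2.000×10^5 + 9.670×10^5)/2 = 5.835×10^5 km.
On the circular orbit at r = 9.670×10^5 km, v_c = √(μ/r) = 7.0605 km/s.
Transfer-orbit speed at the same r (vis-viva, a = a_t): v_t = √[μ(2/r − 1/a_t)] = 4.1336 km/s.
Δv₂ = |v_t − v_c| = |4.1336 − 7.0605| = 2.927 km/s.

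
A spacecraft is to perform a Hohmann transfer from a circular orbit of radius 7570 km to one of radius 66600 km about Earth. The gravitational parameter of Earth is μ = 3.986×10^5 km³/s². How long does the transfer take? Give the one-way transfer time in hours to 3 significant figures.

Semi-major axis of the transfer orbit: a_t = (7570 + 66600)/2 = 37085 km.
Transfer time t = π√(a_t³/μ) = π√((37085)³ / 3.986×10^5) = 35540 s.
Converting: 35540 s ÷ 3600 s/hour = 9.87 hours.

t = 9.87 hours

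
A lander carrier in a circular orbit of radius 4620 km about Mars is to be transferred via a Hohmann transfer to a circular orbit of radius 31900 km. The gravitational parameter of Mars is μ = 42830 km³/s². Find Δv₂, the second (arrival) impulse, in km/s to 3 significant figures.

Δv₂ = 0.576 km/s

Semi-major axis of the transfer orbit: a_t = (4620 + 31900)/2 = 18260 km.
Circular speed at r = 31900 km: v_c = √(μ/r) = 1.1587 km/s.
Transfer-orbit speed at the same r (vis-viva, a = a_t): v_t = √[μ(2/r − 1/a_t)] = 0.58284 km/s.
Δv₂ = |v_t − v_c| = |0.58284 − 1.1587| = 0.5759 km/s.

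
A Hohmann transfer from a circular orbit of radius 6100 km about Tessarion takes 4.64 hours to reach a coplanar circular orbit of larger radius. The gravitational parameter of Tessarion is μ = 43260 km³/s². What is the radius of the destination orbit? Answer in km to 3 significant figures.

Transfer time t = 4.64 hours = 16704 s, and t = π√(a_t³/μ).
So a_t = (μ t²/π²)^(1/3) = (43260 × (16704)² / π²)^(1/3) = 10694 km.
Since a_t = (r₁ + r₂)/2, r₂ = 2a_t − r₁ = 2×10694 − 6100 = 15288 km.

r₂ = 15300 km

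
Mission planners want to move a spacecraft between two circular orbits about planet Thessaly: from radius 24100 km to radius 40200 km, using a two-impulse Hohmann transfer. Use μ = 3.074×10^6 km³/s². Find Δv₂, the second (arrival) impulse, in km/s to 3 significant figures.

Δv₂ = 1.17 km/s

Semi-major axis of the transfer orbit: a_t = (24100 + 40200)/2 = 32150 km.
Circular speed at r = 40200 km: v_c = √(μ/r) = 8.745 km/s.
Transfer-orbit speed at the same r (vis-viva, a = a_t): v_t = √[μ(2/r − 1/a_t)] = 7.571 km/s.
Δv₂ = |v_t − v_c| = |7.571 − 8.745| = 1.174 km/s.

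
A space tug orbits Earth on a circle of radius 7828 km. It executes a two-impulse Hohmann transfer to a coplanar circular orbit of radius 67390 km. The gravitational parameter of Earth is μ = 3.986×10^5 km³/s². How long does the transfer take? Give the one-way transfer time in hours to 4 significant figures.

t = 10.08 hours

Semi-major axis of the transfer orbit: a_t = (7828 + 67390)/2 = 37609 km.
By Kepler's third law the transfer-orbit period is T = 2π√(a_t³/μ), so t = T/2 = 36290 s.
Converting: 36290 s ÷ 3600 s/hour = 10.08 hours.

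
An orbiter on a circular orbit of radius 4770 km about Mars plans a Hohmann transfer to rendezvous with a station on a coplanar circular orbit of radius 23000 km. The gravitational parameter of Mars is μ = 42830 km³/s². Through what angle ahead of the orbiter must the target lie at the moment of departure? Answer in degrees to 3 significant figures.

Transfer-ellipse semi-major axis a_t = (r₁ + r₂)/2 = (4770 + 23000)/2 = 13885 km.
Transfer time t = π√(a_t³/μ) = 24837 s.
Target angular speed ω₂ = √(μ/r₂³) = 5.9331×10^-5 rad/s.
Angle swept by the target during transfer: ω₂·t = 1.4736 rad = 84.43°.
Arrival is 180° from departure on the ellipse, so φ = 180° − 84.43° = 95.6°.

φ = 95.6°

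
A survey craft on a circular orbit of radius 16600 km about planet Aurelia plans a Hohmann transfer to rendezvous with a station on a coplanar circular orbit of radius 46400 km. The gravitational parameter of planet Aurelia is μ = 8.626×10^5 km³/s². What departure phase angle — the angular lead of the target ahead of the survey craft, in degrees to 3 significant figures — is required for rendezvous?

φ = 79.3°

Transfer-ellipse semi-major axis a_t = (r₁ + r₂)/2 = (16600 + 46400)/2 = 31500 km.
Transfer time t = π√(a_t³/μ) = 18910 s.
Target angular speed ω₂ = √(μ/r₂³) = 9.292×10^-5 rad/s.
Angle swept by the target during transfer: ω₂·t = 1.757 rad = 100.7°.
Arrival is 180° from departure on the ellipse, so φ = 180° − 100.7° = 79.3°.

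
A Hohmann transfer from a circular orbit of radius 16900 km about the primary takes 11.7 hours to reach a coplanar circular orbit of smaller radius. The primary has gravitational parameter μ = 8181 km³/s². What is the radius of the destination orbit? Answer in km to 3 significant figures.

r₂ = 5840 km

Transfer time t = 11.7 hours = 42120 s, and t = π√(a_t³/μ).
So a_t = (μ t²/π²)^(1/3) = (8181 × (42120)² / π²)^(1/3) = 11372 km.
Since a_t = (r₁ + r₂)/2, r₂ = 2a_t − r₁ = 2×11372 − 16900 = 5844 km.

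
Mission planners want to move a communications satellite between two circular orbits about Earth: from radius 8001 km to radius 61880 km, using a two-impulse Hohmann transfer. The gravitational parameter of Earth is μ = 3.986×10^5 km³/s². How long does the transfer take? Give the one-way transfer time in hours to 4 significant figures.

t = 9.028 hours

Semi-major axis of the transfer orbit: a_t = (8001 + 61880)/2 = 34940.5 km.
Transfer time t = π√(a_t³/μ) = π√((34940.5)³ / 3.986×10^5) = 32500 s.
Converting: 32500 s ÷ 3600 s/hour = 9.028 hours.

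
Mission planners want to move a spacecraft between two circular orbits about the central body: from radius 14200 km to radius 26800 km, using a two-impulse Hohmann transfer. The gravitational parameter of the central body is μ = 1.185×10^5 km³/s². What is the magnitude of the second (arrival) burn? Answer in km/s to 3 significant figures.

Transfer-ellipse semi-major axis a_t = (r₁ + r₂)/2 = (14200 + 26800)/2 = 20500 km.
On the circular orbit at r = 26800 km, v_c = √(μ/r) = 2.1028 km/s.
Vis-viva on the transfer ellipse at r = 26800 km gives v_t = √[μ(2/r − 1/a_t)] = 1.7501 km/s.
Δv₂ = |v_t − v_c| = |1.7501 − 2.1028| = 0.3527 km/s.

Δv₂ = 0.353 km/s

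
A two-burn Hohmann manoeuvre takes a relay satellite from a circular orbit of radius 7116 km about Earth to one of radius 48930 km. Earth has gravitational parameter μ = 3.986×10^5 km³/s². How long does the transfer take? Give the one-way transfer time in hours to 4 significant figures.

Semi-major axis of the transfer orbit: a_t = (7116 + 48930)/2 = 28023 km.
Transfer time t = π√(a_t³/μ) = π√((28023)³ / 3.986×10^5) = 23343 s.
Converting: 23343 s ÷ 3600 s/hour = 6.484 hours.

t = 6.484 hours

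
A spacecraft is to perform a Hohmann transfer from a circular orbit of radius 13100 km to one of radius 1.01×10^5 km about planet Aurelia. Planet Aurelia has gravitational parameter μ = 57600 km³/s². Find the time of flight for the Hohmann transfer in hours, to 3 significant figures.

t = 49.5 hours

The Hohmann ellipse has a_t = (r₁ + r₂)/2 = 57050 km.
By Kepler's third law the transfer-orbit period is T = 2π√(a_t³/μ), so t = T/2 = 1.7837×10^5 s.
Converting: 1.7837×10^5 s ÷ 3600 s/hour = 49.5 hours.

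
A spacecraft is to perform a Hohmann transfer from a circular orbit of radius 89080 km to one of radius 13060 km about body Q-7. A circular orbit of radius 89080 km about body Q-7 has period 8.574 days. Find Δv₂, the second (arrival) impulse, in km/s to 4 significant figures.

Δv₂ = 0.6328 km/s

From Kepler's third law T² = 4π²r³/μ at r = 89080 km, T = 8.574 days = 8.574 × 86400 s = 7.407936×10^5 s: μ = 4π²r³/T² = 50851.8 km³/s².
The Hohmann ellipse has a_t = (r₁ + r₂)/2 = 51070 km.
On the circular orbit at r = 13060 km, v_c = √(μ/r) = 1.97325 km/s.
Transfer-orbit speed at the same r (vis-viva, a = a_t): v_t = √[μ(2/r − 1/a_t)] = 2.60608 km/s.
Δv₂ = |v_t − v_c| = |2.60608 − 1.97325| = 0.6328 km/s.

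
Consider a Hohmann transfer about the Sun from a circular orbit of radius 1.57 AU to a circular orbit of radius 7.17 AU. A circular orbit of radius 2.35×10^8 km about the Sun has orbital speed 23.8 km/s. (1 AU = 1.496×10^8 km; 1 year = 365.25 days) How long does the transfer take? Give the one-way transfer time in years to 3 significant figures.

t = 4.56 years

From the circular-orbit relation v² = μ/r at r = 2.35×10^8 km: μ = v²r = (23.8)² × 2.35×10^8 = 1.33113×10^11 km³/s².
In km: r₁ = 1.57 × 1.496×10^8 = 2.34872×10^8 km; r₂ = 7.17 × 1.496×10^8 = 1.072632×10^9 km.
Semi-major axis of the transfer orbit: a_t = (2.34872×10^8 + 1.072632×10^9)/2 = 6.53752×10^8 km.
By Kepler's third law the transfer-orbit period is T = 2π√(a_t³/μ), so t = T/2 = 1.439×10^8 s.
Converting: 1.439×10^8 s ÷ 3.15576×10^7 s/year (365.25 × 86400) = 4.56 years.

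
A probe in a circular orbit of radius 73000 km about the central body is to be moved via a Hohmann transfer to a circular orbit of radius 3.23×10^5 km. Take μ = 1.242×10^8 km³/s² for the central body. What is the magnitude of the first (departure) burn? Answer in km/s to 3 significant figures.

Transfer-ellipse semi-major axis a_t = (r₁ + r₂)/2 = (73000 + 3.230×10^5)/2 = 1.980×10^5 km.
On the circular orbit at r = 73000 km, v_c = √(μ/r) = 41.24766 km/s.
Transfer-orbit speed at the same r (vis-viva, a = a_t): v_t = √[μ(2/r − 1/a_t)] = 52.68270 km/s.
Δv₁ = |v_t − v_c| = |52.68270 − 41.24766| = 11.44 km/s.

Δv₁ = 11.4 km/s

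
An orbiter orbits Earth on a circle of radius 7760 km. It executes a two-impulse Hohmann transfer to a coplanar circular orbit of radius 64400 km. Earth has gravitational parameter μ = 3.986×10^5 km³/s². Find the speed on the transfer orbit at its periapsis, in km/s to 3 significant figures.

v = 9.58 km/s

Semi-major axis of the transfer orbit: a_t = (7760 + 64400)/2 = 36080 km.
At periapsis, r = 7760 km.
Applying v² = μ(2/r − 1/a_t): v = 9.575 km/s.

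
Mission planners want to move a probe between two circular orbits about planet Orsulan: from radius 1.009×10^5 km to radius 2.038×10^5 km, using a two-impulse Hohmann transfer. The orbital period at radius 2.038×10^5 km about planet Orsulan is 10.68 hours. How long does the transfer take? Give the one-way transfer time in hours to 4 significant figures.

t = 3.451 hours

From Kepler's third law T² = 4π²r³/μ at r = 2.038×10^5 km, T = 10.68 hours = 10.68 × 3600 s = 38448 s: μ = 4π²r³/T² = 2.26061×10^8 km³/s².
Transfer-ellipse semi-major axis a_t = (r₁ + r₂)/2 = (1.009×10^5 + 2.038×10^5)/2 = 1.5235×10^5 km.
Half the transfer-orbit period gives t = π√(a_t³/μ) = 12425 s.
Converting: 12425 s ÷ 3600 s/hour = 3.451 hours.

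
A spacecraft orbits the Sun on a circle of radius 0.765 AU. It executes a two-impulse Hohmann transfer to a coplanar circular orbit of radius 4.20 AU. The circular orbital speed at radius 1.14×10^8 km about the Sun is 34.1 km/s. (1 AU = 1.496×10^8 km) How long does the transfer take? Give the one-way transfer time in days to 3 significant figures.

From the circular-orbit relation v² = μ/r at r = 1.14×10^8 km: μ = v²r = (34.1)² × 1.14×10^8 = 1.32560×10^11 km³/s².
In km: r₁ = 0.765 × 1.496×10^8 = 1.14444×10^8 km; r₂ = 4.20 × 1.496×10^8 = 6.2832×10^8 km.
The Hohmann ellipse has a_t = (r₁ + r₂)/2 = 3.71382×10^8 km.
Half the transfer-orbit period gives t = π√(a_t³/μ) = 6.176×10^7 s.
Converting: 6.176×10^7 s ÷ 86400 s/day = 715 days.

t = 715 days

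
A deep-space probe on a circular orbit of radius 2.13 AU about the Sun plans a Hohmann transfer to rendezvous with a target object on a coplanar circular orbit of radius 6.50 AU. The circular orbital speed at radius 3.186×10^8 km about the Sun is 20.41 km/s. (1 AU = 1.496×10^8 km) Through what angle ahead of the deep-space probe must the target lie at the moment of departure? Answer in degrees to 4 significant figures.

φ = 82.64°

From the circular-orbit relation v² = μ/r at r = 3.186×10^8 km: μ = v²r = (20.41)² × 3.186×10^8 = 1.32719×10^11 km³/s².
In km: r₁ = 2.13 × 1.496×10^8 = 3.18648×10^8 km; r₂ = 6.50 × 1.496×10^8 = 9.724×10^8 km.
Transfer-ellipse semi-major axis a_t = (r₁ + r₂)/2 = (3.18648×10^8 + 9.724×10^8)/2 = 6.45524×10^8 km.
Transfer time t = π√(a_t³/μ) = 1.41434×10^8 s.
The target's mean motion on its circular orbit is ω₂ = √(μ/r₂³) = 1.20143×10^-8 rad/s.
Angle swept by the target during transfer: ω₂·t = 1.6992 rad = 97.36°.
The deep-space probe traverses 180° on the transfer ellipse, so the target must lead by 180° − 97.36° = 82.64°.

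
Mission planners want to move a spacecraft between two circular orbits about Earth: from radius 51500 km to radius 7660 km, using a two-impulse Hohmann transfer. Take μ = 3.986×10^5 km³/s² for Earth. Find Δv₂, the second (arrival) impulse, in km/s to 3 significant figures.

Transfer-ellipse semi-major axis a_t = (r₁ + r₂)/2 = (51500 + 7660)/2 = 29580 km.
Circular speed at r = 7660 km: v_c = √(μ/r) = 7.2136 km/s.
Transfer-orbit speed at the same r (vis-viva, a = a_t): v_t = √[μ(2/r − 1/a_t)] = 9.5183 km/s.
Δv₂ = |v_t − v_c| = |9.5183 − 7.2136| = 2.305 km/s.

Δv₂ = 2.30 km/s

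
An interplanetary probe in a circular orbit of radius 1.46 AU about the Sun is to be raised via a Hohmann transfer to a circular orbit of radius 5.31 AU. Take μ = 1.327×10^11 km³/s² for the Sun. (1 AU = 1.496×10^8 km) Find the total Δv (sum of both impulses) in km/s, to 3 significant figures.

Δv = 10.7 km/s

In km: r₁ = 1.46 × 1.496×10^8 = 2.18416×10^8 km; r₂ = 5.31 × 1.496×10^8 = 7.94376×10^8 km.
The Hohmann ellipse has a_t = (r₁ + r₂)/2 = 5.06396×10^8 km.
At r₁ the circular-orbit speed is v₁ = √(μ/r₁) = 24.649 km/s.
Transfer-orbit speed at r₁ (vis-viva equation): v_p = √[μ(2/r₁ − 1/a_t)] = 30.872 km/s.
First burn Δv₁ = |v_p − v₁| = 6.223 km/s.
Circular speed at r₂: v₂ = √(μ/r₂) = 12.92476 km/s.
Transfer-orbit speed at r₂: v_a = √[μ(2/r₂ − 1/a_t)] = 8.488276 km/s.
Second burn Δv₂ = |v₂ − v_a| = 4.436 km/s.
Total Δv = Δv₁ + Δv₂ = 10.66 km/s.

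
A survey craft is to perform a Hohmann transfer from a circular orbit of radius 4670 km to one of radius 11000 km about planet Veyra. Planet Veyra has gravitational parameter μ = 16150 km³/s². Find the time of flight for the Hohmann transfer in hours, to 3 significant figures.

t = 4.76 hours

The Hohmann ellipse has a_t = (r₁ + r₂)/2 = 7835 km.
Half the transfer-orbit period gives t = π√(a_t³/μ) = 17140 s.
Converting: 17140 s ÷ 3600 s/hour = 4.76 hours.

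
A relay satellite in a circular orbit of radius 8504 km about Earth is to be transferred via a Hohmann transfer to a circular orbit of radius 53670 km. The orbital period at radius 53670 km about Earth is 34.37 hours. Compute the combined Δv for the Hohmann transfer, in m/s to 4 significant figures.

Δv = 3449 m/s

From Kepler's third law T² = 4π²r³/μ at r = 53670 km, T = 34.37 hours = 34.37 × 3600 s = 1.23732×10^5 s: μ = 4π²r³/T² = 3.98649×10^5 km³/s².
Transfer-ellipse semi-major axis a_t = (r₁ + r₂)/2 = (8504 + 53670)/2 = 31087 km.
At r₁ the circular-orbit speed is v₁ = √(μ/r₁) = 6.847 km/s.
On the transfer ellipse at r₁, vis-viva gives v_p = √[μ(2/r₁ − 1/a_t)] = 8.996 km/s.
First burn Δv₁ = |v_p − v₁| = 2.149 km/s.
At r₂, v₂ = √(μ/r₂) = 2.725 km/s.
Transfer-orbit speed at r₂: v_a = √[μ(2/r₂ − 1/a_t)] = 1.425 km/s.
Second burn Δv₂ = |v₂ − v_a| = 1.300 km/s.
Δv = Δv₁ + Δv₂ = 2.149 + 1.300 = 3.449 km/s.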